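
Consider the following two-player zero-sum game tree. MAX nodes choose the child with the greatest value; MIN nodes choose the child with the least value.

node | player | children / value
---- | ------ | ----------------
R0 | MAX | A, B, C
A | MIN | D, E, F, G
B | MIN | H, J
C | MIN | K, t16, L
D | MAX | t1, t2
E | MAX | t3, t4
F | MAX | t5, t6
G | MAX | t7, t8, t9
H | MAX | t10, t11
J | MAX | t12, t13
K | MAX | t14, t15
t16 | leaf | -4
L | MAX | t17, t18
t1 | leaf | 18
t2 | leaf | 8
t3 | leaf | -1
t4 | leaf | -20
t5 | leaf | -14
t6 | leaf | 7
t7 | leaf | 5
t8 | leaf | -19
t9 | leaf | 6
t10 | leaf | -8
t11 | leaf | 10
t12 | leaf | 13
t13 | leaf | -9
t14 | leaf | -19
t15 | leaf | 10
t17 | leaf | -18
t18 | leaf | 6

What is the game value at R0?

D (MAX): max(18, 8) = 18
E (MAX): max(-1, -20) = -1
F (MAX): max(-14, 7) = 7
G (MAX): max(5, -19, 6) = 6
A (MIN): min(18, -1, 7, 6) = -1
H (MAX): max(-8, 10) = 10
J (MAX): max(13, -9) = 13
B (MIN): min(10, 13) = 10
K (MAX): max(-19, 10) = 10
L (MAX): max(-18, 6) = 6
C (MIN): min(10, -4, 6) = -4
R0 (MAX): max(-1, 10, -4) = 10

10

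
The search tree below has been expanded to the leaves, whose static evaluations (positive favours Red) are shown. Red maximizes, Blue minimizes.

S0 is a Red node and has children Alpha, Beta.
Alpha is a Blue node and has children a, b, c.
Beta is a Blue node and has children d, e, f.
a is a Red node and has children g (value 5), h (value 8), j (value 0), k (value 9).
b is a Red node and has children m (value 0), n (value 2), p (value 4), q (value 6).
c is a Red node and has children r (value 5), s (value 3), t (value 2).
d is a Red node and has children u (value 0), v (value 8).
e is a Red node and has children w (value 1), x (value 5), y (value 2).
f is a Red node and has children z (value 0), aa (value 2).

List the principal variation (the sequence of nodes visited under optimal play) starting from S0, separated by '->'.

S0 -> Alpha -> c -> r

a (Red): max(5, 8, 0, 9) = 9
b (Red): max(0, 2, 4, 6) = 6
c (Red): max(5, 3, 2) = 5
Alpha (Blue): min(9, 6, 5) = 5
d (Red): max(0, 8) = 8
e (Red): max(1, 5, 2) = 5
f (Red): max(0, 2) = 2
Beta (Blue): min(8, 5, 2) = 2
S0 (Red): max(5, 2) = 5
At S0, Red picks Alpha (highest: 5).
At Alpha, Blue picks c (lowest: 5).
At c, Red picks r (highest: 5).
Terminal value 5.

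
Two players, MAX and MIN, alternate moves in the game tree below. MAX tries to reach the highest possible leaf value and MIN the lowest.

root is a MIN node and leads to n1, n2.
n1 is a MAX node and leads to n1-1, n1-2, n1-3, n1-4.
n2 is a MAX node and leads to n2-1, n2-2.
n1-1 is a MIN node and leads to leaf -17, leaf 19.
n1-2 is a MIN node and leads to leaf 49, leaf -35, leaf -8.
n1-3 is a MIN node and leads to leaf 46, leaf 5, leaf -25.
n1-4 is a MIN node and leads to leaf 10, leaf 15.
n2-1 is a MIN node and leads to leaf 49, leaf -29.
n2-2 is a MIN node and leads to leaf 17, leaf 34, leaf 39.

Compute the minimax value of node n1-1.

-17

n1-1 (MIN): min(-17, 19) = -17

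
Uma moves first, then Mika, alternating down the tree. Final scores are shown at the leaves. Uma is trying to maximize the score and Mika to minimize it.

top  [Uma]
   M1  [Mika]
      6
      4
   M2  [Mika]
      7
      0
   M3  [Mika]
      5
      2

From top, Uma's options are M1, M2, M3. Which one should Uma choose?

M1

M1 (Mika): min(6, 4) = 4
M2 (Mika): min(7, 0) = 0
M3 (Mika): min(5, 2) = 2
top (Uma): max(4, 0, 2) = 4
Uma at top wants the highest of {M1=4, M2=0, M3=2}, so chooses M1.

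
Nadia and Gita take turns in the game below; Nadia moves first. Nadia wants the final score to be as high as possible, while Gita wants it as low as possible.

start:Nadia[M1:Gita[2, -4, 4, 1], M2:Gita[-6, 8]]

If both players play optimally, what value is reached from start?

M1 (Gita): min(2, -4, 4, 1) = -4
M2 (Gita): min(-6, 8) = -6
start (Nadia): max(-4, -6) = -4

-4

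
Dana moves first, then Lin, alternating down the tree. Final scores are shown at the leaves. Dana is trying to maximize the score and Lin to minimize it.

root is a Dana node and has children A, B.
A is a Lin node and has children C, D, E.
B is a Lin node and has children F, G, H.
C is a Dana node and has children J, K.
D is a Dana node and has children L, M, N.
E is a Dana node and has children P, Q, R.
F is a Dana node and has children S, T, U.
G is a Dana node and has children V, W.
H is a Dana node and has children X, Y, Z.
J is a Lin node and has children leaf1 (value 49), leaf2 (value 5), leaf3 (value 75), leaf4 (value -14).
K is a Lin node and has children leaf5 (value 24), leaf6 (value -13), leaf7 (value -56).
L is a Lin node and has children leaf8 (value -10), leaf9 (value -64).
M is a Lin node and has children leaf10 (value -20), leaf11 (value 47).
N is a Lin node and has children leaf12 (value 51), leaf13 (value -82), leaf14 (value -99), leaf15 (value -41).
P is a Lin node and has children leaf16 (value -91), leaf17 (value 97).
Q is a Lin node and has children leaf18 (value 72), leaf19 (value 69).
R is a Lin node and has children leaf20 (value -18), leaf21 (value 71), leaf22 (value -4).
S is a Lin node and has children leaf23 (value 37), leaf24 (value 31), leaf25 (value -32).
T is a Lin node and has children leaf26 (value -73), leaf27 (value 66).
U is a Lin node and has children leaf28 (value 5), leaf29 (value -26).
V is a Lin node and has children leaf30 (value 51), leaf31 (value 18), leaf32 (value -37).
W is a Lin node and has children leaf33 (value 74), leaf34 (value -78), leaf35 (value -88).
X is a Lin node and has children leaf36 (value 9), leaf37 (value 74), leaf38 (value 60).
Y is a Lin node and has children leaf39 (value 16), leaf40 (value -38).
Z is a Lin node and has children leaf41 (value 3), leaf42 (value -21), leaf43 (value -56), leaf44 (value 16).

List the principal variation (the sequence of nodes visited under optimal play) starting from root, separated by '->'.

root -> A -> D -> M -> leaf10

J (Lin): min(49, 5, 75, -14) = -14
K (Lin): min(24, -13, -56) = -56
C (Dana): max(-14, -56) = -14
L (Lin): min(-10, -64) = -64
M (Lin): min(-20, 47) = -20
N (Lin): min(51, -82, -99, -41) = -99
D (Dana): max(-64, -20, -99) = -20
P (Lin): min(-91, 97) = -91
Q (Lin): min(72, 69) = 69
R (Lin): min(-18, 71, -4) = -18
E (Dana): max(-91, 69, -18) = 69
A (Lin): min(-14, -20, 69) = -20
S (Lin): min(37, 31, -32) = -32
T (Lin): min(-73, 66) = -73
U (Lin): min(5, -26) = -26
F (Dana): max(-32, -73, -26) = -26
V (Lin): min(51, 18, -37) = -37
W (Lin): min(74, -78, -88) = -88
G (Dana): max(-37, -88) = -37
X (Lin): min(9, 74, 60) = 9
Y (Lin): min(16, -38) = -38
Z (Lin): min(3, -21, -56, 16) = -56
H (Dana): max(9, -38, -56) = 9
B (Lin): min(-26, -37, 9) = -37
root (Dana): max(-20, -37) = -20
At root, Dana picks A (highest: -20).
At A, Lin picks D (lowest: -20).
At D, Dana picks M (highest: -20).
At M, Lin picks leaf10 (lowest: -20).
Terminal value -20.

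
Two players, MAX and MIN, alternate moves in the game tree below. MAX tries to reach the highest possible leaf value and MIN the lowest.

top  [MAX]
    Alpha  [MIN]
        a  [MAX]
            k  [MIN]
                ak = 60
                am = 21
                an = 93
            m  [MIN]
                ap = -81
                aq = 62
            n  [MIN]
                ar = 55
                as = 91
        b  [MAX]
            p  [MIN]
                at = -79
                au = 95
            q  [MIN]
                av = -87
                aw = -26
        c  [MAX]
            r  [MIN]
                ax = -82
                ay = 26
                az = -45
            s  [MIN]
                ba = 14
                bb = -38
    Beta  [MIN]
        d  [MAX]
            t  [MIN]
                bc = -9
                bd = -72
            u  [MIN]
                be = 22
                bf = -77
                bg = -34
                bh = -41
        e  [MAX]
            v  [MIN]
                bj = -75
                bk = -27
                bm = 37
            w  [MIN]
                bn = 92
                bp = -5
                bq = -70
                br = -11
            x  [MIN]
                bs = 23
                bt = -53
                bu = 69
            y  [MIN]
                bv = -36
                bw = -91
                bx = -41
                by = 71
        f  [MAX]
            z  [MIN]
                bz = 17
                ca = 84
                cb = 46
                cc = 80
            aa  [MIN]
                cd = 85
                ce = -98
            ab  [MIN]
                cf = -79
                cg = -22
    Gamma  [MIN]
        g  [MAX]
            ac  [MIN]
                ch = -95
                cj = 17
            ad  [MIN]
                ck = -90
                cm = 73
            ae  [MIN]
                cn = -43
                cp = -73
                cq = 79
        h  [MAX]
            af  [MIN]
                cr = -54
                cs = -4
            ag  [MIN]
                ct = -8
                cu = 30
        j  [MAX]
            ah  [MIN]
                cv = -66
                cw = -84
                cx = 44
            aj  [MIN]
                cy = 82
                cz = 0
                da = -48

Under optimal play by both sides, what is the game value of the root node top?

-72

k (MIN): min(60, 21, 93) = 21
m (MIN): min(-81, 62) = -81
n (MIN): min(55, 91) = 55
a (MAX): max(21, -81, 55) = 55
p (MIN): min(-79, 95) = -79
q (MIN): min(-87, -26) = -87
b (MAX): max(-79, -87) = -79
r (MIN): min(-82, 26, -45) = -82
s (MIN): min(14, -38) = -38
c (MAX): max(-82, -38) = -38
Alpha (MIN): min(55, -79, -38) = -79
t (MIN): min(-9, -72) = -72
u (MIN): min(22, -77, -34, -41) = -77
d (MAX): max(-72, -77) = -72
v (MIN): min(-75, -27, 37) = -75
w (MIN): min(92, -5, -70, -11) = -70
x (MIN): min(23, -53, 69) = -53
y (MIN): min(-36, -91, -41, 71) = -91
e (MAX): max(-75, -70, -53, -91) = -53
z (MIN): min(17, 84, 46, 80) = 17
aa (MIN): min(85, -98) = -98
ab (MIN): min(-79, -22) = -79
f (MAX): max(17, -98, -79) = 17
Beta (MIN): min(-72, -53, 17) = -72
ac (MIN): min(-95, 17) = -95
ad (MIN): min(-90, 73) = -90
ae (MIN): min(-43, -73, 79) = -73
g (MAX): max(-95, -90, -73) = -73
af (MIN): min(-54, -4) = -54
ag (MIN): min(-8, 30) = -8
h (MAX): max(-54, -8) = -8
ah (MIN): min(-66, -84, 44) = -84
aj (MIN): min(82, 0, -48) = -48
j (MAX): max(-84, -48) = -48
Gamma (MIN): min(-73, -8, -48) = -73
top (MAX): max(-79, -72, -73) = -72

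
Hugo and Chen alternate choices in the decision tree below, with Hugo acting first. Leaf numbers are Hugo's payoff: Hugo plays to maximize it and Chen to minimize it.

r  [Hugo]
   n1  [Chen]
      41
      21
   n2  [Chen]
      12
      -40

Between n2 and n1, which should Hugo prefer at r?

n2 (Chen): min(12, -40) = -40
n1 (Chen): min(41, 21) = 21
Hugo prefers the higher value; n2=-40, n1=21. n1 is better since 21 > -40.

n1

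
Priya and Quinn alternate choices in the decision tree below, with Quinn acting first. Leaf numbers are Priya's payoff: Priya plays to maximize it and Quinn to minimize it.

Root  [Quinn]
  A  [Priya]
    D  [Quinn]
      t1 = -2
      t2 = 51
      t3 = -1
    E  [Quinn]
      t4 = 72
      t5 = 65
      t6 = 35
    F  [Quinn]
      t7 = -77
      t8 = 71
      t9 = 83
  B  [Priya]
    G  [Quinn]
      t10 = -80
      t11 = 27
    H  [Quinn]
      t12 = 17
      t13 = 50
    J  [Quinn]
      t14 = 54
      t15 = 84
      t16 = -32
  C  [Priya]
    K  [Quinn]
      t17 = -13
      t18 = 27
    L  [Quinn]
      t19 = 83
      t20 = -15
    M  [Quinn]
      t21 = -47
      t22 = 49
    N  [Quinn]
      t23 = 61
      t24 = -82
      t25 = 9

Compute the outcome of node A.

D (Quinn): min(-2, 51, -1) = -2
E (Quinn): min(72, 65, 35) = 35
F (Quinn): min(-77, 71, 83) = -77
A (Priya): max(-2, 35, -77) = 35

35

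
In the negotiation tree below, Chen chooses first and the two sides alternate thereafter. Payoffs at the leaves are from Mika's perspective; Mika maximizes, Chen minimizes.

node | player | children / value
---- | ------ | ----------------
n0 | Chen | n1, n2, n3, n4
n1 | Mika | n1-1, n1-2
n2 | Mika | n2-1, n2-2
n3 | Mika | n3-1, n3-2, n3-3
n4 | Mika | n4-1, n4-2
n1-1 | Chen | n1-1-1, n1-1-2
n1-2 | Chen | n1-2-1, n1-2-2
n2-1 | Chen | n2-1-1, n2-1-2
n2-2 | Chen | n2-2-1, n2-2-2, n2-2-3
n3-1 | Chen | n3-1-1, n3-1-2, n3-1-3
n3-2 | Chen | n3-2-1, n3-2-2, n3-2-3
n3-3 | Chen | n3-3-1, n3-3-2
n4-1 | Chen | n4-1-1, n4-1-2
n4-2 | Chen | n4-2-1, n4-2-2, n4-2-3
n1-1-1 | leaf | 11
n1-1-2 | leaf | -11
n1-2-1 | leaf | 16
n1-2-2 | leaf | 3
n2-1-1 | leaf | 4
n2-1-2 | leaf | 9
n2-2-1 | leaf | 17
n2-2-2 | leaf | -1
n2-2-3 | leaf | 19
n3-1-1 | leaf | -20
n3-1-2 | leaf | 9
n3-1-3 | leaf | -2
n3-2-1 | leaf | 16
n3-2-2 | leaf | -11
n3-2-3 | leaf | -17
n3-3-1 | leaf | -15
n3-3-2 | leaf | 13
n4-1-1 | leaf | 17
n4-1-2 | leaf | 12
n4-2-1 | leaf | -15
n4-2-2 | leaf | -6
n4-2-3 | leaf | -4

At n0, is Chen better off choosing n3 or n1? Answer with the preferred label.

n3

n3-1 (Chen): min(-20, 9, -2) = -20
n3-2 (Chen): min(16, -11, -17) = -17
n3-3 (Chen): min(-15, 13) = -15
n3 (Mika): max(-20, -17, -15) = -15
n1-1 (Chen): min(11, -11) = -11
n1-2 (Chen): min(16, 3) = 3
n1 (Mika): max(-11, 3) = 3
Chen prefers the lower value; n3=-15, n1=3. n3 is better since -15 < 3.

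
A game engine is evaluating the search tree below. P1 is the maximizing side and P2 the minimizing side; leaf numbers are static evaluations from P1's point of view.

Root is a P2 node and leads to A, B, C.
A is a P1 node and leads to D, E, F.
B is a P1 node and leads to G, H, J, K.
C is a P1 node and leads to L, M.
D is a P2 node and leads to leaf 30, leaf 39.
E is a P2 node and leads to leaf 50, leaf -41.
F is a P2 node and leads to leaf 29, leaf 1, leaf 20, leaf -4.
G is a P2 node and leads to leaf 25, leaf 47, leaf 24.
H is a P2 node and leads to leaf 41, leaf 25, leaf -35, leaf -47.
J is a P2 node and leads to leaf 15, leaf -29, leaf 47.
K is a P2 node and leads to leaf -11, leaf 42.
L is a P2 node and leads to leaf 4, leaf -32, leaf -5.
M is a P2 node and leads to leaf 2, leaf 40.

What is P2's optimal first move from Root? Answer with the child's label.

C

D (P2): min(30, 39) = 30
E (P2): min(50, -41) = -41
F (P2): min(29, 1, 20, -4) = -4
A (P1): max(30, -41, -4) = 30
G (P2): min(25, 47, 24) = 24
H (P2): min(41, 25, -35, -47) = -47
J (P2): min(15, -29, 47) = -29
K (P2): min(-11, 42) = -11
B (P1): max(24, -47, -29, -11) = 24
L (P2): min(4, -32, -5) = -32
M (P2): min(2, 40) = 2
C (P1): max(-32, 2) = 2
Root (P2): min(30, 24, 2) = 2
P2 at Root wants the lowest of {A=30, B=24, C=2}, so chooses C.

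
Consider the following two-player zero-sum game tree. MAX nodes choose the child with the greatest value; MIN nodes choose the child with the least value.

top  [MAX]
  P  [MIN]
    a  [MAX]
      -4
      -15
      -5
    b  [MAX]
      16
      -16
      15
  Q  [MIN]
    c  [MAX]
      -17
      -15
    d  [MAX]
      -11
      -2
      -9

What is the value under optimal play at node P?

-4

a (MAX): max(-4, -15, -5) = -4
b (MAX): max(16, -16, 15) = 16
P (MIN): min(-4, 16) = -4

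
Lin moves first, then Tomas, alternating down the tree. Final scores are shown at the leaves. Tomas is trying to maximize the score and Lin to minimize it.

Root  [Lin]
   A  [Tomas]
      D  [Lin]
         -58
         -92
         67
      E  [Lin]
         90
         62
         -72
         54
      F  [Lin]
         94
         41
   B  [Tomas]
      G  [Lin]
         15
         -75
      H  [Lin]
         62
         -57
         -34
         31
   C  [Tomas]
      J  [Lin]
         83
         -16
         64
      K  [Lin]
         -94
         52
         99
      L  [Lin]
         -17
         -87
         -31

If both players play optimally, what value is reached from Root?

-57

D (Lin): min(-58, -92, 67) = -92
E (Lin): min(90, 62, -72, 54) = -72
F (Lin): min(94, 41) = 41
A (Tomas): max(-92, -72, 41) = 41
G (Lin): min(15, -75) = -75
H (Lin): min(62, -57, -34, 31) = -57
B (Tomas): max(-75, -57) = -57
J (Lin): min(83, -16, 64) = -16
K (Lin): min(-94, 52, 99) = -94
L (Lin): min(-17, -87, -31) = -87
C (Tomas): max(-16, -94, -87) = -16
Root (Lin): min(41, -57, -16) = -57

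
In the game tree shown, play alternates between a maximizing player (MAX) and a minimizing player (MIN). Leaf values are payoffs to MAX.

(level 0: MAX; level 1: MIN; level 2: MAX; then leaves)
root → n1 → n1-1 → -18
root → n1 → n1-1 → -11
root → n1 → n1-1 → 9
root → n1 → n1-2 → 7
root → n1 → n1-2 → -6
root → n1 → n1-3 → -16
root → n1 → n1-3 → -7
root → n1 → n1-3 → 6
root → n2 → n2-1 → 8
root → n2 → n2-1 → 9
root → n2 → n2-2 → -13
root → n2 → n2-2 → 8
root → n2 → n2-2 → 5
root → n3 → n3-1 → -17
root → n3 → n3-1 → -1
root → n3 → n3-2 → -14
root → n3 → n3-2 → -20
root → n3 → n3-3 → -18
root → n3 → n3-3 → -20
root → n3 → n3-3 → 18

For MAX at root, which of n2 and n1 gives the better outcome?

n2-1 (MAX): max(8, 9) = 9
n2-2 (MAX): max(-13, 8, 5) = 8
n2 (MIN): min(9, 8) = 8
n1-1 (MAX): max(-18, -11, 9) = 9
n1-2 (MAX): max(7, -6) = 7
n1-3 (MAX): max(-16, -7, 6) = 6
n1 (MIN): min(9, 7, 6) = 6
MAX prefers the higher value; n2=8, n1=6. n2 is better since 8 > 6.

n2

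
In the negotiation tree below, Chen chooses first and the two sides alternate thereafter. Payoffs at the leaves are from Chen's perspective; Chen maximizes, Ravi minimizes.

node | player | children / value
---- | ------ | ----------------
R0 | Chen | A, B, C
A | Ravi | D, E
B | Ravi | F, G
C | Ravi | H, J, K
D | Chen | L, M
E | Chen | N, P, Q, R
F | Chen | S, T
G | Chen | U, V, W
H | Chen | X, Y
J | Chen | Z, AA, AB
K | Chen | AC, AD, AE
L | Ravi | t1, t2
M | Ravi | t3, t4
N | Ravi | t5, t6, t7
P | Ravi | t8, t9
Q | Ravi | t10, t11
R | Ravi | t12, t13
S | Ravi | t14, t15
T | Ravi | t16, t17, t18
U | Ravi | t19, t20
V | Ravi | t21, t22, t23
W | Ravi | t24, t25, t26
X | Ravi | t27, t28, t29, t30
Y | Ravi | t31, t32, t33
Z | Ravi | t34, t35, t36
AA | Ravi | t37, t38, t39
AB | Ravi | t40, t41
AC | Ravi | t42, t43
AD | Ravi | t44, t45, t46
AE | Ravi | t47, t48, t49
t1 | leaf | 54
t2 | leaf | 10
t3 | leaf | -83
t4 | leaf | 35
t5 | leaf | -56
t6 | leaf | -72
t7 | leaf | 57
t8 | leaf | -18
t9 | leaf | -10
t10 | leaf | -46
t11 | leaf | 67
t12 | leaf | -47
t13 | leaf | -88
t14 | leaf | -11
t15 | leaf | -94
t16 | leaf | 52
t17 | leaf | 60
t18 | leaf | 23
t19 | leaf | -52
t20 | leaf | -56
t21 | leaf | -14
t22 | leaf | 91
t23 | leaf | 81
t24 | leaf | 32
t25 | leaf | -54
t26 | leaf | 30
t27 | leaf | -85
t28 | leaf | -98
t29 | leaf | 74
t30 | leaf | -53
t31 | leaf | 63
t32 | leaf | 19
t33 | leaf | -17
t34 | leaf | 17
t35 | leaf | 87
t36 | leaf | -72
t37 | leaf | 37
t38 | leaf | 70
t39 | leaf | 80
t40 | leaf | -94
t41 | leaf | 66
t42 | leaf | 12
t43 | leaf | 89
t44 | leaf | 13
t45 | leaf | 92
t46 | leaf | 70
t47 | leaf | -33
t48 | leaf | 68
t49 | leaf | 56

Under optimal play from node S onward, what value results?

S (Ravi): min(-11, -94) = -94

-94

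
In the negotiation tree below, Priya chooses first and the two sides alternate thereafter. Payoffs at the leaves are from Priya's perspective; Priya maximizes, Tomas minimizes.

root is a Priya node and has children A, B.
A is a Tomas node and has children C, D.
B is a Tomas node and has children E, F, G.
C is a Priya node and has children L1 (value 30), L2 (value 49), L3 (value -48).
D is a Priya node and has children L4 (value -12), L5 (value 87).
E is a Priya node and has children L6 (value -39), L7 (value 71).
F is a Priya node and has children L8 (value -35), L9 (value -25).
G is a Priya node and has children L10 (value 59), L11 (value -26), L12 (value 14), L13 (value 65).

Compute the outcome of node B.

-25

E (Priya): max(-39, 71) = 71
F (Priya): max(-35, -25) = -25
G (Priya): max(59, -26, 14, 65) = 65
B (Tomas): min(71, -25, 65) = -25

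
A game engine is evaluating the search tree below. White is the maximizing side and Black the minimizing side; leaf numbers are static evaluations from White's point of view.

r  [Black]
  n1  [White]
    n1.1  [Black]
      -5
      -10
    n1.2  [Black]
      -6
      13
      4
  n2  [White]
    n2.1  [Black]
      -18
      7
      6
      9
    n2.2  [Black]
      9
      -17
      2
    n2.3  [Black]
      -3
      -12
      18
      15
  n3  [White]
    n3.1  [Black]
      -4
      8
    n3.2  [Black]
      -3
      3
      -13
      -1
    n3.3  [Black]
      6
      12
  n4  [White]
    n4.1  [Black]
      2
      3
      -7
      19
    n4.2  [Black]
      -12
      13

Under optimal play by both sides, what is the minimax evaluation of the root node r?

-12

n1.1 (Black): min(-5, -10) = -10
n1.2 (Black): min(-6, 13, 4) = -6
n1 (White): max(-10, -6) = -6
n2.1 (Black): min(-18, 7, 6, 9) = -18
n2.2 (Black): min(9, -17, 2) = -17
n2.3 (Black): min(-3, -12, 18, 15) = -12
n2 (White): max(-18, -17, -12) = -12
n3.1 (Black): min(-4, 8) = -4
n3.2 (Black): min(-3, 3, -13, -1) = -13
n3.3 (Black): min(6, 12) = 6
n3 (White): max(-4, -13, 6) = 6
n4.1 (Black): min(2, 3, -7, 19) = -7
n4.2 (Black): min(-12, 13) = -12
n4 (White): max(-7, -12) = -7
r (Black): min(-6, -12, 6, -7) = -12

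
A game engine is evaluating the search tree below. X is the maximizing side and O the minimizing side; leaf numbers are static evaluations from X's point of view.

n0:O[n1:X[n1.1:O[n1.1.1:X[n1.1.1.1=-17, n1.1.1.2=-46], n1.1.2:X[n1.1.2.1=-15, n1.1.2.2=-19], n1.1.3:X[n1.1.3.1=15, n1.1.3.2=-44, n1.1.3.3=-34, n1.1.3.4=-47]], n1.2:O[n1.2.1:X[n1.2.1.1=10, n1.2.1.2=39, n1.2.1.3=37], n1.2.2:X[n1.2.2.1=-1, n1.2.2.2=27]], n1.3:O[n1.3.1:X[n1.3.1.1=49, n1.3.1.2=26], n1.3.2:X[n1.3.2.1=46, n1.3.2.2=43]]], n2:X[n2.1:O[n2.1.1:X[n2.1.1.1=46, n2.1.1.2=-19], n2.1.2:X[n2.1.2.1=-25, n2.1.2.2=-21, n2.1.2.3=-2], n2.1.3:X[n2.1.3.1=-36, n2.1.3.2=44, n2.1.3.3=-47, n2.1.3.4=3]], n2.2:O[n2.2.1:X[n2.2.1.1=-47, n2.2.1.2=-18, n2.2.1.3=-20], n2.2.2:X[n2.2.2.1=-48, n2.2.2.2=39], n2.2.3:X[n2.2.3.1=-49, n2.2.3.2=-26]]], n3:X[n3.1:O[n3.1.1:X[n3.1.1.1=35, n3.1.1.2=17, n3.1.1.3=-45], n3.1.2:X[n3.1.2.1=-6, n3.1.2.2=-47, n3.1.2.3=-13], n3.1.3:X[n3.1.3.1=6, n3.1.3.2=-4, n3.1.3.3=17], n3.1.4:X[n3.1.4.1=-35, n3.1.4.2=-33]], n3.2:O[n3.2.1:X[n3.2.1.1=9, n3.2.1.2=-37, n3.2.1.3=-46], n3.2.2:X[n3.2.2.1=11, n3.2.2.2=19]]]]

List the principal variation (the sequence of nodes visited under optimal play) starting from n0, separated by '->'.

n0 -> n2 -> n2.1 -> n2.1.2 -> n2.1.2.3

n1.1.1 (X): max(-17, -46) = -17
n1.1.2 (X): max(-15, -19) = -15
n1.1.3 (X): max(15, -44, -34, -47) = 15
n1.1 (O): min(-17, -15, 15) = -17
n1.2.1 (X): max(10, 39, 37) = 39
n1.2.2 (X): max(-1, 27) = 27
n1.2 (O): min(39, 27) = 27
n1.3.1 (X): max(49, 26) = 49
n1.3.2 (X): max(46, 43) = 46
n1.3 (O): min(49, 46) = 46
n1 (X): max(-17, 27, 46) = 46
n2.1.1 (X): max(46, -19) = 46
n2.1.2 (X): max(-25, -21, -2) = -2
n2.1.3 (X): max(-36, 44, -47, 3) = 44
n2.1 (O): min(46, -2, 44) = -2
n2.2.1 (X): max(-47, -18, -20) = -18
n2.2.2 (X): max(-48, 39) = 39
n2.2.3 (X): max(-49, -26) = -26
n2.2 (O): min(-18, 39, -26) = -26
n2 (X): max(-2, -26) = -2
n3.1.1 (X): max(35, 17, -45) = 35
n3.1.2 (X): max(-6, -47, -13) = -6
n3.1.3 (X): max(6, -4, 17) = 17
n3.1.4 (X): max(-35, -33) = -33
n3.1 (O): min(35, -6, 17, -33) = -33
n3.2.1 (X): max(9, -37, -46) = 9
n3.2.2 (X): max(11, 19) = 19
n3.2 (O): min(9, 19) = 9
n3 (X): max(-33, 9) = 9
n0 (O): min(46, -2, 9) = -2
At n0, O picks n2 (lowest: -2).
At n2, X picks n2.1 (highest: -2).
At n2.1, O picks n2.1.2 (lowest: -2).
At n2.1.2, X picks n2.1.2.3 (highest: -2).
Terminal value -2.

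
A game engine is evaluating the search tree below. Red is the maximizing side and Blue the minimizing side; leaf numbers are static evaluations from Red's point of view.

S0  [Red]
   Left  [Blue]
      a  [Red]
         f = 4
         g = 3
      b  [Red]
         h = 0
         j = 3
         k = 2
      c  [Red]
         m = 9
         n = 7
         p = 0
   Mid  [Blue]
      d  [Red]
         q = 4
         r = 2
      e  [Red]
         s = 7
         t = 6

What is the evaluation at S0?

a (Red): max(4, 3) = 4
b (Red): max(0, 3, 2) = 3
c (Red): max(9, 7, 0) = 9
Left (Blue): min(4, 3, 9) = 3
d (Red): max(4, 2) = 4
e (Red): max(7, 6) = 7
Mid (Blue): min(4, 7) = 4
S0 (Red): max(3, 4) = 4

4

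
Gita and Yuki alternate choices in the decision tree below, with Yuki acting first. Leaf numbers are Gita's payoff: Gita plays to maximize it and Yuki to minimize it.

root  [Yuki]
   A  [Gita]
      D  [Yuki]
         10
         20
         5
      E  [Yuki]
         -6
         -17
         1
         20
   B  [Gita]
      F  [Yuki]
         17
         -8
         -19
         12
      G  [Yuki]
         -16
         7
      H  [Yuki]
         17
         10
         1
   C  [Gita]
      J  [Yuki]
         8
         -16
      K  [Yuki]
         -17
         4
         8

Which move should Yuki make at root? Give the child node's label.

D (Yuki): min(10, 20, 5) = 5
E (Yuki): min(-6, -17, 1, 20) = -17
A (Gita): max(5, -17) = 5
F (Yuki): min(17, -8, -19, 12) = -19
G (Yuki): min(-16, 7) = -16
H (Yuki): min(17, 10, 1) = 1
B (Gita): max(-19, -16, 1) = 1
J (Yuki): min(8, -16) = -16
K (Yuki): min(-17, 4, 8) = -17
C (Gita): max(-16, -17) = -16
root (Yuki): min(5, 1, -16) = -16
Yuki at root wants the lowest of {A=5, B=1, C=-16}, so chooses C.

C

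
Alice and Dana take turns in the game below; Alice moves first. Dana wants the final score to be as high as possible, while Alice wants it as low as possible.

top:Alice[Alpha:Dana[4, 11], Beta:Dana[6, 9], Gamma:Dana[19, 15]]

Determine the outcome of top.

Alpha (Dana): max(4, 11) = 11
Beta (Dana): max(6, 9) = 9
Gamma (Dana): max(19, 15) = 19
top (Alice): min(11, 9, 19) = 9

9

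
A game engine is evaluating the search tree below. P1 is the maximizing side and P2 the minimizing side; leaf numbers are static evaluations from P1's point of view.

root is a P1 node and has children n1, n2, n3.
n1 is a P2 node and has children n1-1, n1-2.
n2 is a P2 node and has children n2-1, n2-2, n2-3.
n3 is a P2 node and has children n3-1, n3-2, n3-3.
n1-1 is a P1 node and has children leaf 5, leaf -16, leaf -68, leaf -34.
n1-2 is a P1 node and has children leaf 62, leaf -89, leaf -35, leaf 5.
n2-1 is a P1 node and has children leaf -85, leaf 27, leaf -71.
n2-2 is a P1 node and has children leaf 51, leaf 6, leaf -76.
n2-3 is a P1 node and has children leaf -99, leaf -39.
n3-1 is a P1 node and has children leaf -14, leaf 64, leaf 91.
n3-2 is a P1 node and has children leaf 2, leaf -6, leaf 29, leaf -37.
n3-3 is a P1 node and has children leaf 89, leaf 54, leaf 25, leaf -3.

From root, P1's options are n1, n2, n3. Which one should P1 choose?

n1-1 (P1): max(5, -16, -68, -34) = 5
n1-2 (P1): max(62, -89, -35, 5) = 62
n1 (P2): min(5, 62) = 5
n2-1 (P1): max(-85, 27, -71) = 27
n2-2 (P1): max(51, 6, -76) = 51
n2-3 (P1): max(-99, -39) = -39
n2 (P2): min(27, 51, -39) = -39
n3-1 (P1): max(-14, 64, 91) = 91
n3-2 (P1): max(2, -6, 29, -37) = 29
n3-3 (P1): max(89, 54, 25, -3) = 89
n3 (P2): min(91, 29, 89) = 29
root (P1): max(5, -39, 29) = 29
P1 at root wants the highest of {n1=5, n2=-39, n3=29}, so chooses n3.

n3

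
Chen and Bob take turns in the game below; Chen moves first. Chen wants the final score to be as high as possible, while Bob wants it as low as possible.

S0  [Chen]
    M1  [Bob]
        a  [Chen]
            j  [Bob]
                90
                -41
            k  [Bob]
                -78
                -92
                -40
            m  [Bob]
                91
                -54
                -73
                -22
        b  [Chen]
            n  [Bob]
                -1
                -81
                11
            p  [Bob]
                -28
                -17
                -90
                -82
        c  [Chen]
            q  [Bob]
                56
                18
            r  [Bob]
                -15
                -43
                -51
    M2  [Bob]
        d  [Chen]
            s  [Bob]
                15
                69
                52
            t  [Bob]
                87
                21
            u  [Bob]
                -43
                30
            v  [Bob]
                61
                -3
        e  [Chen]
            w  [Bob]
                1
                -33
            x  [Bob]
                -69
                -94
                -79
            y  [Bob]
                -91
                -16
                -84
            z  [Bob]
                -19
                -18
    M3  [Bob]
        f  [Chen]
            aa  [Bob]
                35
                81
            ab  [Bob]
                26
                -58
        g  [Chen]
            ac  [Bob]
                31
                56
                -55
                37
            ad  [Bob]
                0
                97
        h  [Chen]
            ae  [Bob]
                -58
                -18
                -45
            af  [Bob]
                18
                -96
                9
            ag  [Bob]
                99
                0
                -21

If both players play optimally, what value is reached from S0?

j (Bob): min(90, -41) = -41
k (Bob): min(-78, -92, -40) = -92
m (Bob): min(91, -54, -73, -22) = -73
a (Chen): max(-41, -92, -73) = -41
n (Bob): min(-1, -81, 11) = -81
p (Bob): min(-28, -17, -90, -82) = -90
b (Chen): max(-81, -90) = -81
q (Bob): min(56, 18) = 18
r (Bob): min(-15, -43, -51) = -51
c (Chen): max(18, -51) = 18
M1 (Bob): min(-41, -81, 18) = -81
s (Bob): min(15, 69, 52) = 15
t (Bob): min(87, 21) = 21
u (Bob): min(-43, 30) = -43
v (Bob): min(61, -3) = -3
d (Chen): max(15, 21, -43, -3) = 21
w (Bob): min(1, -33) = -33
x (Bob): min(-69, -94, -79) = -94
y (Bob): min(-91, -16, -84) = -91
z (Bob): min(-19, -18) = -19
e (Chen): max(-33, -94, -91, -19) = -19
M2 (Bob): min(21, -19) = -19
aa (Bob): min(35, 81) = 35
ab (Bob): min(26, -58) = -58
f (Chen): max(35, -58) = 35
ac (Bob): min(31, 56, -55, 37) = -55
ad (Bob): min(0, 97) = 0
g (Chen): max(-55, 0) = 0
ae (Bob): min(-58, -18, -45) = -58
af (Bob): min(18, -96, 9) = -96
ag (Bob): min(99, 0, -21) = -21
h (Chen): max(-58, -96, -21) = -21
M3 (Bob): min(35, 0, -21) = -21
S0 (Chen): max(-81, -19, -21) = -19

-19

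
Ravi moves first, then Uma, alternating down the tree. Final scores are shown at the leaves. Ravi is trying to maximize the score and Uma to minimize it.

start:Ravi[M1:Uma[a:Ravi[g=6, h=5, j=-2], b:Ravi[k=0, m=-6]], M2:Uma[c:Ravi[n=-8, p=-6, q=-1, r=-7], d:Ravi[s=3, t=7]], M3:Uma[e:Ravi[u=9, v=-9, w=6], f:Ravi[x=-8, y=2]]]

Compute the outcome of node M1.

a (Ravi): max(6, 5, -2) = 6
b (Ravi): max(0, -6) = 0
M1 (Uma): min(6, 0) = 0

0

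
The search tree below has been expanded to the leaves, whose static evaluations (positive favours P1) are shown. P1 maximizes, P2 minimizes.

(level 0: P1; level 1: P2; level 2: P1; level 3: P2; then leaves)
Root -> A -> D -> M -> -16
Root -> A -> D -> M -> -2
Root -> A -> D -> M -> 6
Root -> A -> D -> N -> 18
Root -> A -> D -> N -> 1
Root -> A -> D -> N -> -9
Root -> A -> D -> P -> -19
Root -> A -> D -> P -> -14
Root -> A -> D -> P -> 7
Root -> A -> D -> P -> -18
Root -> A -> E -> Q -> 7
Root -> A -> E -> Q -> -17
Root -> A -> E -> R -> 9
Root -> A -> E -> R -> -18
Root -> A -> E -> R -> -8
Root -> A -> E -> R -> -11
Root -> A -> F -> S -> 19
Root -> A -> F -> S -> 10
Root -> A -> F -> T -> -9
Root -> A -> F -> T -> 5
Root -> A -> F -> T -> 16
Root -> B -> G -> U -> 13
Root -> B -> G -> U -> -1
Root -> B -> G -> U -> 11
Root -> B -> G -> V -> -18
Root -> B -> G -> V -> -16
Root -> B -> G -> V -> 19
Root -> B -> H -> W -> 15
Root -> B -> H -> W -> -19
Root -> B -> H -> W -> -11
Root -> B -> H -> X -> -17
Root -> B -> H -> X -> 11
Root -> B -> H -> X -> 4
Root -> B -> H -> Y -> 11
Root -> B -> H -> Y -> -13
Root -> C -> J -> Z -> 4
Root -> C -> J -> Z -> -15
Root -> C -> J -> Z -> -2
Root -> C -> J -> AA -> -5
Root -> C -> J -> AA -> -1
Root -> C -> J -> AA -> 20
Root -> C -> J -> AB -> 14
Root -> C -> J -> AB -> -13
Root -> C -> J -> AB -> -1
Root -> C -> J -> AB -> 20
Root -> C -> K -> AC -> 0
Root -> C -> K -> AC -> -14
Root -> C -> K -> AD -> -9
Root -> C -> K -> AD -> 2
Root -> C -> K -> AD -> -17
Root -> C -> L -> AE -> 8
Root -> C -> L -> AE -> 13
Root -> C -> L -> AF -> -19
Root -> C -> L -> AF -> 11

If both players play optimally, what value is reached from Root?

-13

M (P2): min(-16, -2, 6) = -16
N (P2): min(18, 1, -9) = -9
P (P2): min(-19, -14, 7, -18) = -19
D (P1): max(-16, -9, -19) = -9
Q (P2): min(7, -17) = -17
R (P2): min(9, -18, -8, -11) = -18
E (P1): max(-17, -18) = -17
S (P2): min(19, 10) = 10
T (P2): min(-9, 5, 16) = -9
F (P1): max(10, -9) = 10
A (P2): min(-9, -17, 10) = -17
U (P2): min(13, -1, 11) = -1
V (P2): min(-18, -16, 19) = -18
G (P1): max(-1, -18) = -1
W (P2): min(15, -19, -11) = -19
X (P2): min(-17, 11, 4) = -17
Y (P2): min(11, -13) = -13
H (P1): max(-19, -17, -13) = -13
B (P2): min(-1, -13) = -13
Z (P2): min(4, -15, -2) = -15
AA (P2): min(-5, -1, 20) = -5
AB (P2): min(14, -13, -1, 20) = -13
J (P1): max(-15, -5, -13) = -5
AC (P2): min(0, -14) = -14
AD (P2): min(-9, 2, -17) = -17
K (P1): max(-14, -17) = -14
AE (P2): min(8, 13) = 8
AF (P2): min(-19, 11) = -19
L (P1): max(8, -19) = 8
C (P2): min(-5, -14, 8) = -14
Root (P1): max(-17, -13, -14) = -13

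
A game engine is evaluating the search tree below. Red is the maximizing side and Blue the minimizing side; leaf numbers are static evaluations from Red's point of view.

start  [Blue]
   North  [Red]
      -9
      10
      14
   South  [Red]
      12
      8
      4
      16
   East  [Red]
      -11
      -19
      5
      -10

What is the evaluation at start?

5

North (Red): max(-9, 10, 14) = 14
South (Red): max(12, 8, 4, 16) = 16
East (Red): max(-11, -19, 5, -10) = 5
start (Blue): min(14, 16, 5) = 5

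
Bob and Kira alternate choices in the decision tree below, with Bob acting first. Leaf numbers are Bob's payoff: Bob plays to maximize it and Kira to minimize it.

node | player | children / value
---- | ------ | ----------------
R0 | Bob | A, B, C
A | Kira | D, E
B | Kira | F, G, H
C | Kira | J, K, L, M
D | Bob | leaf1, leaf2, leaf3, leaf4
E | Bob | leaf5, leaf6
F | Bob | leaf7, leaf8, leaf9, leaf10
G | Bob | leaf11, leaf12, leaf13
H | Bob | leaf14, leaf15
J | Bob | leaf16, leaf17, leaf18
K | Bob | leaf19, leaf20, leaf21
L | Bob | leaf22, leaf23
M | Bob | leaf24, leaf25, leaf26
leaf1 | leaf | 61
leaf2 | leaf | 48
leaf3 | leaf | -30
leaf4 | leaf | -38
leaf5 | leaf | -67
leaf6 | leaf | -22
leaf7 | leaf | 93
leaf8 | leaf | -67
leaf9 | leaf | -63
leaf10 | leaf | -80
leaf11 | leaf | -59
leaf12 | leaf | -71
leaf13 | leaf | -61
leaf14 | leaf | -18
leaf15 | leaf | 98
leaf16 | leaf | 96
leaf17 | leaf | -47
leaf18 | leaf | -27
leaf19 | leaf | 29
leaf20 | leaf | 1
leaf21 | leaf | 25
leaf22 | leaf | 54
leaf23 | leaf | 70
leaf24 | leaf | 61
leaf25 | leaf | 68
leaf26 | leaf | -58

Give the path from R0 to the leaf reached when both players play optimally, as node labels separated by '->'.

D (Bob): max(61, 48, -30, -38) = 61
E (Bob): max(-67, -22) = -22
A (Kira): min(61, -22) = -22
F (Bob): max(93, -67, -63, -80) = 93
G (Bob): max(-59, -71, -61) = -59
H (Bob): max(-18, 98) = 98
B (Kira): min(93, -59, 98) = -59
J (Bob): max(96, -47, -27) = 96
K (Bob): max(29, 1, 25) = 29
L (Bob): max(54, 70) = 70
M (Bob): max(61, 68, -58) = 68
C (Kira): min(96, 29, 70, 68) = 29
R0 (Bob): max(-22, -59, 29) = 29
At R0, Bob picks C (highest: 29).
At C, Kira picks K (lowest: 29).
At K, Bob picks leaf19 (highest: 29).
Terminal value 29.

R0 -> C -> K -> leaf19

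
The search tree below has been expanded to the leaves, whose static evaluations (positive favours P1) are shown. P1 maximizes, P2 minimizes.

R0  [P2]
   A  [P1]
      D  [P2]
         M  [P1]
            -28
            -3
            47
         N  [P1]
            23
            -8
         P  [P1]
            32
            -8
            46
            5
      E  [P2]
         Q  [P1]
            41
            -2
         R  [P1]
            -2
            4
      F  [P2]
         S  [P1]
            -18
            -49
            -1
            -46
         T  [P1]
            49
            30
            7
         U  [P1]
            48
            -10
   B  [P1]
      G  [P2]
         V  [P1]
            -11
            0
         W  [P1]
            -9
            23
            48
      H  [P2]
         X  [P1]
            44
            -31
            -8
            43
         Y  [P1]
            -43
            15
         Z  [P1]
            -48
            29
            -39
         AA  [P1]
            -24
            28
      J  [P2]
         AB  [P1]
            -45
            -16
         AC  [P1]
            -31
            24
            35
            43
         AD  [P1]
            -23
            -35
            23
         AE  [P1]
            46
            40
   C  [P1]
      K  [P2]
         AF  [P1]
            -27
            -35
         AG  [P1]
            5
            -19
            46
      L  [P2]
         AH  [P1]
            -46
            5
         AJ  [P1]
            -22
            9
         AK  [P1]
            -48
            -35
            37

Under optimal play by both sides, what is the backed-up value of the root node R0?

M (P1): max(-28, -3, 47) = 47
N (P1): max(23, -8) = 23
P (P1): max(32, -8, 46, 5) = 46
D (P2): min(47, 23, 46) = 23
Q (P1): max(41, -2) = 41
R (P1): max(-2, 4) = 4
E (P2): min(41, 4) = 4
S (P1): max(-18, -49, -1, -46) = -1
T (P1): max(49, 30, 7) = 49
U (P1): max(48, -10) = 48
F (P2): min(-1, 49, 48) = -1
A (P1): max(23, 4, -1) = 23
V (P1): max(-11, 0) = 0
W (P1): max(-9, 23, 48) = 48
G (P2): min(0, 48) = 0
X (P1): max(44, -31, -8, 43) = 44
Y (P1): max(-43, 15) = 15
Z (P1): max(-48, 29, -39) = 29
AA (P1): max(-24, 28) = 28
H (P2): min(44, 15, 29, 28) = 15
AB (P1): max(-45, -16) = -16
AC (P1): max(-31, 24, 35, 43) = 43
AD (P1): max(-23, -35, 23) = 23
AE (P1): max(46, 40) = 46
J (P2): min(-16, 43, 23, 46) = -16
B (P1): max(0, 15, -16) = 15
AF (P1): max(-27, -35) = -27
AG (P1): max(5, -19, 46) = 46
K (P2): min(-27, 46) = -27
AH (P1): max(-46, 5) = 5
AJ (P1): max(-22, 9) = 9
AK (P1): max(-48, -35, 37) = 37
L (P2): min(5, 9, 37) = 5
C (P1): max(-27, 5) = 5
R0 (P2): min(23, 15, 5) = 5

5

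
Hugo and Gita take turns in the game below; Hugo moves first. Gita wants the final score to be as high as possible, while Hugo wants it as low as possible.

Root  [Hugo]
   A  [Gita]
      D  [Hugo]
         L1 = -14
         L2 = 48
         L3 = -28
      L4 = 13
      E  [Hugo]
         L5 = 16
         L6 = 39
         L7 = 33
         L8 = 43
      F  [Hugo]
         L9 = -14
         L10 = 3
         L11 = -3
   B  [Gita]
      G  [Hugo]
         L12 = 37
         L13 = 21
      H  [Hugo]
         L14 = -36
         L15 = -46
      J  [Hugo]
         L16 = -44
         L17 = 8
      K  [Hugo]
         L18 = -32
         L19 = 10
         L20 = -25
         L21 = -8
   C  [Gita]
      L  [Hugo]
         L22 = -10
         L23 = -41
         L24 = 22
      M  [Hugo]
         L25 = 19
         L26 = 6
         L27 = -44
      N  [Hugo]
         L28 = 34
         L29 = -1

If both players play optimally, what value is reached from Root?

-1

D (Hugo): min(-14, 48, -28) = -28
E (Hugo): min(16, 39, 33, 43) = 16
F (Hugo): min(-14, 3, -3) = -14
A (Gita): max(-28, 13, 16, -14) = 16
G (Hugo): min(37, 21) = 21
H (Hugo): min(-36, -46) = -46
J (Hugo): min(-44, 8) = -44
K (Hugo): min(-32, 10, -25, -8) = -32
B (Gita): max(21, -46, -44, -32) = 21
L (Hugo): min(-10, -41, 22) = -41
M (Hugo): min(19, 6, -44) = -44
N (Hugo): min(34, -1) = -1
C (Gita): max(-41, -44, -1) = -1
Root (Hugo): min(16, 21, -1) = -1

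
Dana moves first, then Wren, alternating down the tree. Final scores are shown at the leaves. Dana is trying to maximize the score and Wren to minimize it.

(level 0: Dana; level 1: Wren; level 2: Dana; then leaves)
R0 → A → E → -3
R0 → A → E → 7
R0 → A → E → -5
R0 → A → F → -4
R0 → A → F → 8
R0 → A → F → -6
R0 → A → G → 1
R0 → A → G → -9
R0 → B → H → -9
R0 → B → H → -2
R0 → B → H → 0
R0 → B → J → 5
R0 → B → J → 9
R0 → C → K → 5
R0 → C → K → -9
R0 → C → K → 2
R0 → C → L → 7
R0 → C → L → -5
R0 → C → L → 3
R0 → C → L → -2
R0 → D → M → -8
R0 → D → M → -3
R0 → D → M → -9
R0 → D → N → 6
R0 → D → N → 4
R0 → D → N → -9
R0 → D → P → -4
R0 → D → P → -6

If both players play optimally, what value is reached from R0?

E (Dana): max(-3, 7, -5) = 7
F (Dana): max(-4, 8, -6) = 8
G (Dana): max(1, -9) = 1
A (Wren): min(7, 8, 1) = 1
H (Dana): max(-9, -2, 0) = 0
J (Dana): max(5, 9) = 9
B (Wren): min(0, 9) = 0
K (Dana): max(5, -9, 2) = 5
L (Dana): max(7, -5, 3, -2) = 7
C (Wren): min(5, 7) = 5
M (Dana): max(-8, -3, -9) = -3
N (Dana): max(6, 4, -9) = 6
P (Dana): max(-4, -6) = -4
D (Wren): min(-3, 6, -4) = -4
R0 (Dana): max(1, 0, 5, -4) = 5

5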